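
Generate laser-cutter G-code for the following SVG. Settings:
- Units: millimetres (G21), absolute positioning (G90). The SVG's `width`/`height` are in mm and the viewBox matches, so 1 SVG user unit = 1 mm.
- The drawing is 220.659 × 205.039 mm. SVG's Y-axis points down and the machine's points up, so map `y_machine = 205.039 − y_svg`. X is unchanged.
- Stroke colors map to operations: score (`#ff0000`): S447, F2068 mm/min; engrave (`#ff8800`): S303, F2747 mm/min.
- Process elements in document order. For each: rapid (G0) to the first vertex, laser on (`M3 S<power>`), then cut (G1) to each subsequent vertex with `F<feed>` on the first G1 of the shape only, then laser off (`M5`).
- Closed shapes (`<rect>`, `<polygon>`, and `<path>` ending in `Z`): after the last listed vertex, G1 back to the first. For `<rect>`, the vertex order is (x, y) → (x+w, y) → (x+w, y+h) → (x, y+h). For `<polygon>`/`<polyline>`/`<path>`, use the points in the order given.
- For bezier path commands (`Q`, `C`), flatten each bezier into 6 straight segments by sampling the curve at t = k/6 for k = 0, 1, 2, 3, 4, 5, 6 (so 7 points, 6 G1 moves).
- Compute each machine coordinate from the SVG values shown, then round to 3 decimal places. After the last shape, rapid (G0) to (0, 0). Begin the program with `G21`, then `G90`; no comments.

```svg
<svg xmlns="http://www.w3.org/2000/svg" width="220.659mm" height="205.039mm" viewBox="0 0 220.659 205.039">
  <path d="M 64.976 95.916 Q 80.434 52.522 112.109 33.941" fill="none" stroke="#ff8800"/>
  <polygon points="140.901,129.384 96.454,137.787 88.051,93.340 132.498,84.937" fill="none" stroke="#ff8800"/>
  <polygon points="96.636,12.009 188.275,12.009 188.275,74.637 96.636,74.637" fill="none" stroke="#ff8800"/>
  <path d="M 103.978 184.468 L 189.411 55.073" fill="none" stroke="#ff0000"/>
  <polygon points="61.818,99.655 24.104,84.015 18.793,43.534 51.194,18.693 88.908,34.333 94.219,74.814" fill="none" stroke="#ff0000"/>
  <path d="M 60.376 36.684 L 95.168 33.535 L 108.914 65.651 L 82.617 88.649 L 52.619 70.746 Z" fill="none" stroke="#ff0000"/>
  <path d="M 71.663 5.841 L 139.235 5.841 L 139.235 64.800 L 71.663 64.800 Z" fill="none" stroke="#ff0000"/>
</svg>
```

G21
G90
G0 X64.976 Y109.123
M3 S303
G1 X70.579 Y122.898 F2747
G1 X77.083 Y135.295
G1 X84.488 Y146.314
G1 X92.794 Y155.954
G1 X102.001 Y164.215
G1 X112.109 Y171.098
M5
G0 X140.901 Y75.655
M3 S303
G1 X96.454 Y67.252 F2747
G1 X88.051 Y111.699
G1 X132.498 Y120.102
G1 X140.901 Y75.655
M5
G0 X96.636 Y193.030
M3 S303
G1 X188.275 Y193.030 F2747
G1 X188.275 Y130.402
G1 X96.636 Y130.402
G1 X96.636 Y193.030
M5
G0 X103.978 Y20.571
M3 S447
G1 X189.411 Y149.966 F2068
M5
G0 X61.818 Y105.384
M3 S447
G1 X24.104 Y121.024 F2068
G1 X18.793 Y161.505
G1 X51.194 Y186.346
G1 X88.908 Y170.706
G1 X94.219 Y130.225
G1 X61.818 Y105.384
M5
G0 X60.376 Y168.355
M3 S447
G1 X95.168 Y171.504 F2068
G1 X108.914 Y139.388
G1 X82.617 Y116.390
G1 X52.619 Y134.293
G1 X60.376 Y168.355
M5
G0 X71.663 Y199.198
M3 S447
G1 X139.235 Y199.198 F2068
G1 X139.235 Y140.239
G1 X71.663 Y140.239
G1 X71.663 Y199.198
M5
G0 X0.000 Y0.000

viewBox `0 0 220.659 205.039` with mm width/height → 1 unit = 1 mm. Flip: y_m = 205.039 − y_svg.

**Shape 1** — `<path>` quadratic bezier, stroke `#ff8800` → engrave (S303, F2747). Control points (SVG): P0=(64.976,95.916), P1=(80.434,52.522), P2=(112.109,33.941); sampled at t=k/6. Machine vertices: (64.976,109.123) → (70.579,122.898) → (77.083,135.295) → (84.488,146.314) → (92.794,155.954) → (102.001,164.215) → (112.109,171.098). Open path.

**Shape 2** — `<polygon>` regular polygon, stroke `#ff8800` → engrave (S303, F2747). Machine vertices: (140.901,75.655) → (96.454,67.252) → (88.051,111.699) → (132.498,120.102) → (140.901,75.655). Closed: final G1 returns to the first vertex.

**Shape 3** — `<polygon>` rectangle, stroke `#ff8800` → engrave (S303, F2747). Machine vertices: (96.636,193.030) → (188.275,193.030) → (188.275,130.402) → (96.636,130.402) → (96.636,193.030). Closed: final G1 returns to the first vertex.

**Shape 4** — `<path>` line segment, stroke `#ff0000` → score (S447, F2068). Machine vertices: (103.978,20.571) → (189.411,149.966). Open path.

**Shape 5** — `<polygon>` regular polygon, stroke `#ff0000` → score (S447, F2068). Machine vertices: (61.818,105.384) → (24.104,121.024) → (18.793,161.505) → (51.194,186.346) → (88.908,170.706) → (94.219,130.225) → (61.818,105.384). Closed: final G1 returns to the first vertex.

**Shape 6** — `<path>` regular polygon, stroke `#ff0000` → score (S447, F2068). Machine vertices: (60.376,168.355) → (95.168,171.504) → (108.914,139.388) → (82.617,116.390) → (52.619,134.293) → (60.376,168.355). Closed: final G1 returns to the first vertex.

**Shape 7** — `<path>` rectangle, stroke `#ff0000` → score (S447, F2068). Machine vertices: (71.663,199.198) → (139.235,199.198) → (139.235,140.239) → (71.663,140.239) → (71.663,199.198). Closed: final G1 returns to the first vertex.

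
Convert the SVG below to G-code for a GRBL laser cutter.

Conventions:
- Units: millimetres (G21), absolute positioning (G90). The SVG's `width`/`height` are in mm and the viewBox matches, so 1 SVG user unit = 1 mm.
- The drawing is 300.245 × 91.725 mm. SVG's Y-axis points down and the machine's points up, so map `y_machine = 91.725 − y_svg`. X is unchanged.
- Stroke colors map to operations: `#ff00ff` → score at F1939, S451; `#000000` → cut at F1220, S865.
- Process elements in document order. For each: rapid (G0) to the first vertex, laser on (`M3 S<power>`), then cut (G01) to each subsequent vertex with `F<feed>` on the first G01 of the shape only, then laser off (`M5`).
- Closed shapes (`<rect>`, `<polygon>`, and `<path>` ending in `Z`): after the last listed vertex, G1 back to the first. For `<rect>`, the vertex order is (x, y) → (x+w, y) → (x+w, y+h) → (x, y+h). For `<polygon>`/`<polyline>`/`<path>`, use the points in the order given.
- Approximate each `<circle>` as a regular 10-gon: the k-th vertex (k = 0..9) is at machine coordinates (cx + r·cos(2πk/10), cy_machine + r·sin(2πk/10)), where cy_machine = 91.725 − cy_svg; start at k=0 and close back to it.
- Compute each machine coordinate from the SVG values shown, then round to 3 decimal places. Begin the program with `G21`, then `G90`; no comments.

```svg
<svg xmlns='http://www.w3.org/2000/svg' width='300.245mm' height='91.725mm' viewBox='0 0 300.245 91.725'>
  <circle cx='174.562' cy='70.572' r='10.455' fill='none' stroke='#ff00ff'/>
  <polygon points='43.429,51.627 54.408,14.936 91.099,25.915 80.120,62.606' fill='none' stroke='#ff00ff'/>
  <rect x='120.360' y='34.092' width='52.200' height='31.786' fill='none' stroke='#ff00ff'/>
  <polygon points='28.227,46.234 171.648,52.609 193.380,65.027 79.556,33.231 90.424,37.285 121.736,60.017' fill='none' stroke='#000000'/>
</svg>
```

G21
G90
G0 X185.017 Y21.153
M3 S451
G01 X183.020 Y27.298 F1939
G01 X177.793 Y31.096
G01 X171.331 Y31.096
G01 X166.104 Y27.298
G01 X164.107 Y21.153
G01 X166.104 Y15.008
G01 X171.331 Y11.210
G01 X177.793 Y11.210
G01 X183.020 Y15.008
G01 X185.017 Y21.153
M5
G0 X43.429 Y40.098
M3 S451
G01 X54.408 Y76.789 F1939
G01 X91.099 Y65.810
G01 X80.120 Y29.119
G01 X43.429 Y40.098
M5
G0 X120.360 Y57.633
M3 S451
G01 X172.560 Y57.633 F1939
G01 X172.560 Y25.847
G01 X120.360 Y25.847
G01 X120.360 Y57.633
M5
G0 X28.227 Y45.491
M3 S865
G01 X171.648 Y39.116 F1220
G01 X193.380 Y26.698
G01 X79.556 Y58.494
G01 X90.424 Y54.440
G01 X121.736 Y31.708
G01 X28.227 Y45.491
M5

Since the viewBox matches the mm dimensions, user units are millimetres directly. The only transform is the Y-flip y_m = 91.725 − y_svg.

Shape 1 is a circle drawn with `<circle>`. Its stroke #ff00ff means score at S451, F1939. After flipping Y the toolpath is (185.017,21.153) → (183.020,27.298) → (177.793,31.096) → (171.331,31.096) → (166.104,27.298) → (164.107,21.153) → (166.104,15.008) → (171.331,11.210) → (177.793,11.210) → (183.020,15.008) → (185.017,21.153), returning to the start.

Shape 2 is a regular polygon drawn with `<polygon>`. Its stroke #ff00ff means score at S451, F1939. After flipping Y the toolpath is (43.429,40.098) → (54.408,76.789) → (91.099,65.810) → (80.120,29.119) → (43.429,40.098), returning to the start.

Shape 3 is a rectangle drawn with `<rect>`. Its stroke #ff00ff means score at S451, F1939. After flipping Y the toolpath is (120.360,57.633) → (172.560,57.633) → (172.560,25.847) → (120.360,25.847) → (120.360,57.633), returning to the start.

Shape 4 is a closed polygon drawn with `<polygon>`. Its stroke #000000 means cut at S865, F1220. After flipping Y the toolpath is (28.227,45.491) → (171.648,39.116) → (193.380,26.698) → (79.556,58.494) → (90.424,54.440) → (121.736,31.708) → (28.227,45.491), returning to the start.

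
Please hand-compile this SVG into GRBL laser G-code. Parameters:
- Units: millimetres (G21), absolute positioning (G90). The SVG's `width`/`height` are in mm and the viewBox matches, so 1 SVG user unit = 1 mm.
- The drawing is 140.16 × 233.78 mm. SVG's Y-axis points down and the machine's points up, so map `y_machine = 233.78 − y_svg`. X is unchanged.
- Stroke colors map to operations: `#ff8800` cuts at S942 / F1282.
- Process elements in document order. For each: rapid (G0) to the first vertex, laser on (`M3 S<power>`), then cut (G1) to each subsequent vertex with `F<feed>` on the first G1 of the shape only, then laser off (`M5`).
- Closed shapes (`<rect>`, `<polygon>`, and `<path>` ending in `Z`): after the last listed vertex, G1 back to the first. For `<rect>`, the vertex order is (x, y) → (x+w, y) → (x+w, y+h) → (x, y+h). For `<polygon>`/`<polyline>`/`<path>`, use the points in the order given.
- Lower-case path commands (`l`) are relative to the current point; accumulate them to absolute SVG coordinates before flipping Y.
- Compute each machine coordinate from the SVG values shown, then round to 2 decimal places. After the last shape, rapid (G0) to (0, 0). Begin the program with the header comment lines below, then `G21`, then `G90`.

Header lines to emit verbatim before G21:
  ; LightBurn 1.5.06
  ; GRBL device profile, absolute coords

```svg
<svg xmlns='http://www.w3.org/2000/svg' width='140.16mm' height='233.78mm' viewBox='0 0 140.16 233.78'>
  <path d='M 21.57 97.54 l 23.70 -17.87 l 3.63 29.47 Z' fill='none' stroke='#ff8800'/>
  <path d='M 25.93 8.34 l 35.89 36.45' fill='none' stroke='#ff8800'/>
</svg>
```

; LightBurn 1.5.06
; GRBL device profile, absolute coords
G21
G90
G0 X21.57 Y136.24
M3 S942
G1 X45.27 Y154.11 F1282
G1 X48.90 Y124.64
G1 X21.57 Y136.24
M5
G0 X25.93 Y225.44
M3 S942
G1 X61.82 Y188.99 F1282
M5
G0 X0.00 Y0.00

Since the viewBox matches the mm dimensions, user units are millimetres directly. The only transform is the Y-flip y_m = 233.78 − y_svg.

Shape 1 is a regular polygon drawn with `<path>`. Its stroke #ff8800 means cut at S942, F1282. After flipping Y the toolpath is (21.57,136.24) → (45.27,154.11) → (48.90,124.64) → (21.57,136.24), returning to the start.

Shape 2 is a line segment drawn with `<path>`. Its stroke #ff8800 means cut at S942, F1282. After flipping Y the toolpath is (25.93,225.44) → (61.82,188.99).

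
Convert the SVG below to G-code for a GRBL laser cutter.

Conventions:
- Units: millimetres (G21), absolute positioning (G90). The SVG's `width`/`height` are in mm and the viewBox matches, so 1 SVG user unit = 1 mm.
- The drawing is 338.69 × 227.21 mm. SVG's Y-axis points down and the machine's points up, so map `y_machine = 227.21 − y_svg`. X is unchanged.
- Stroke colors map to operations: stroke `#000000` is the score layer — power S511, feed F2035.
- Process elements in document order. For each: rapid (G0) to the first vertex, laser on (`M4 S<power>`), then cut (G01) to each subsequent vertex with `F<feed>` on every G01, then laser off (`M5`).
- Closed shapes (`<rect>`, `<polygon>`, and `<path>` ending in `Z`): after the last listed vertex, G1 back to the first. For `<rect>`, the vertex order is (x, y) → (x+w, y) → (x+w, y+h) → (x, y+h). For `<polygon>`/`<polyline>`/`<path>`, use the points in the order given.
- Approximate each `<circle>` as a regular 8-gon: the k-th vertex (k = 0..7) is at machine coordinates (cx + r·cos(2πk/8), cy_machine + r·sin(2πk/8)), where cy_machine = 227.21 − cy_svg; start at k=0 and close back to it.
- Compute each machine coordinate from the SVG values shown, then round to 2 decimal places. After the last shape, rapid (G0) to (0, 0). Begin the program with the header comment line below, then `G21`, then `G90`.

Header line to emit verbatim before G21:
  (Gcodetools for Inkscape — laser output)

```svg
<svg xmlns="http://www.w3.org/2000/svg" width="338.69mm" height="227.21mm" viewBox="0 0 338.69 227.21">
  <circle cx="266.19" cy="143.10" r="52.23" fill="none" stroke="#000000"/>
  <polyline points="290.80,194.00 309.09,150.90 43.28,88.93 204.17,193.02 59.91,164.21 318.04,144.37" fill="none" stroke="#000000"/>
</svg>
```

1 u = 1 mm; y_m = 227.21 − y.

[1] `<circle>` circle, #000000→score S511 F2035: (318.42,84.11) → (303.12,121.04) → (266.19,136.34) → (229.26,121.04) → (213.96,84.11) → (229.26,47.18) → (266.19,31.88) → (303.12,47.18) → (318.42,84.11) (closed)

[2] `<polyline>` open polyline, #000000→score S511 F2035: (290.80,33.21) → (309.09,76.31) → (43.28,138.28) → (204.17,34.19) → (59.91,63.00) → (318.04,82.84)

(Gcodetools for Inkscape — laser output)
G21
G90
G0 X318.42 Y84.11
M4 S511
G01 X303.12 Y121.04 F2035
G01 X266.19 Y136.34 F2035
G01 X229.26 Y121.04 F2035
G01 X213.96 Y84.11 F2035
G01 X229.26 Y47.18 F2035
G01 X266.19 Y31.88 F2035
G01 X303.12 Y47.18 F2035
G01 X318.42 Y84.11 F2035
M5
G0 X290.80 Y33.21
M4 S511
G01 X309.09 Y76.31 F2035
G01 X43.28 Y138.28 F2035
G01 X204.17 Y34.19 F2035
G01 X59.91 Y63.00 F2035
G01 X318.04 Y82.84 F2035
M5
G0 X0.00 Y0.00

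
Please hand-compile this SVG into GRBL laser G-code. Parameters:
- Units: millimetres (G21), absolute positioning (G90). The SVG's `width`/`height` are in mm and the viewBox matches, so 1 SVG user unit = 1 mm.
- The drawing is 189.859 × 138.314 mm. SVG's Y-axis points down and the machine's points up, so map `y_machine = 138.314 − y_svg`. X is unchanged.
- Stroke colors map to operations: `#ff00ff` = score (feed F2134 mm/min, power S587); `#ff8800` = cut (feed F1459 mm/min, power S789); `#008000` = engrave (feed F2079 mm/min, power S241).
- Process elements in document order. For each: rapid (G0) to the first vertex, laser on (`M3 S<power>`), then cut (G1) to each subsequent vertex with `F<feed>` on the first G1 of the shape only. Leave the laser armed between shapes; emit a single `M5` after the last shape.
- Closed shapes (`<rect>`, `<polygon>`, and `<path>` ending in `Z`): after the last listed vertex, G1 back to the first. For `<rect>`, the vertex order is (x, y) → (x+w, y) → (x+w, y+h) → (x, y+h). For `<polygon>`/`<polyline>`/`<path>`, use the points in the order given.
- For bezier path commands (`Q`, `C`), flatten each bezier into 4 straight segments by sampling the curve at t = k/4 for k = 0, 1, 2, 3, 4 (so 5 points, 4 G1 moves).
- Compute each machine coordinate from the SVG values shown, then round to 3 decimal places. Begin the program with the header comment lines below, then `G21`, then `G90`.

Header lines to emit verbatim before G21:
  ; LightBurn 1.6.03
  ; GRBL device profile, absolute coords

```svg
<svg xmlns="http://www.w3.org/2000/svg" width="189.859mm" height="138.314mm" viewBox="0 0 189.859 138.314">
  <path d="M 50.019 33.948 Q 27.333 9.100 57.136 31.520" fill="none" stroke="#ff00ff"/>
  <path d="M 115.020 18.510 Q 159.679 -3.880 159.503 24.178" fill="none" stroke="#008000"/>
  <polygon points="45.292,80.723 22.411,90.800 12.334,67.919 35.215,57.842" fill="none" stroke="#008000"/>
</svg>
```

Since the viewBox matches the mm dimensions, user units are millimetres directly. The only transform is the Y-flip y_m = 138.314 − y_svg.

Shape 1 is a quadratic bezier drawn with `<path>`. Its stroke #ff00ff means score at S587, F2134. After flipping Y the toolpath is (50.019,104.366) → (41.957,113.836) → (40.455,117.397) → (45.515,115.050) → (57.136,106.794).

Shape 2 is a quadratic bezier drawn with `<path>`. Its stroke #008000 means engrave at S241, F2079. After flipping Y the toolpath is (115.020,119.804) → (134.547,127.846) → (148.470,129.582) → (156.789,125.012) → (159.503,114.136).

Shape 3 is a regular polygon drawn with `<polygon>`. Its stroke #008000 means engrave at S241, F2079. After flipping Y the toolpath is (45.292,57.591) → (22.411,47.514) → (12.334,70.395) → (35.215,80.472) → (45.292,57.591), returning to the start.

; LightBurn 1.6.03
; GRBL device profile, absolute coords
G21
G90
G0 X50.019 Y104.366
M3 S587
G1 X41.957 Y113.836 F2134
G1 X40.455 Y117.397
G1 X45.515 Y115.050
G1 X57.136 Y106.794
G0 X115.020 Y119.804
M3 S241
G1 X134.547 Y127.846 F2079
G1 X148.470 Y129.582
G1 X156.789 Y125.012
G1 X159.503 Y114.136
G0 X45.292 Y57.591
M3 S241
G1 X22.411 Y47.514 F2079
G1 X12.334 Y70.395
G1 X35.215 Y80.472
G1 X45.292 Y57.591
M5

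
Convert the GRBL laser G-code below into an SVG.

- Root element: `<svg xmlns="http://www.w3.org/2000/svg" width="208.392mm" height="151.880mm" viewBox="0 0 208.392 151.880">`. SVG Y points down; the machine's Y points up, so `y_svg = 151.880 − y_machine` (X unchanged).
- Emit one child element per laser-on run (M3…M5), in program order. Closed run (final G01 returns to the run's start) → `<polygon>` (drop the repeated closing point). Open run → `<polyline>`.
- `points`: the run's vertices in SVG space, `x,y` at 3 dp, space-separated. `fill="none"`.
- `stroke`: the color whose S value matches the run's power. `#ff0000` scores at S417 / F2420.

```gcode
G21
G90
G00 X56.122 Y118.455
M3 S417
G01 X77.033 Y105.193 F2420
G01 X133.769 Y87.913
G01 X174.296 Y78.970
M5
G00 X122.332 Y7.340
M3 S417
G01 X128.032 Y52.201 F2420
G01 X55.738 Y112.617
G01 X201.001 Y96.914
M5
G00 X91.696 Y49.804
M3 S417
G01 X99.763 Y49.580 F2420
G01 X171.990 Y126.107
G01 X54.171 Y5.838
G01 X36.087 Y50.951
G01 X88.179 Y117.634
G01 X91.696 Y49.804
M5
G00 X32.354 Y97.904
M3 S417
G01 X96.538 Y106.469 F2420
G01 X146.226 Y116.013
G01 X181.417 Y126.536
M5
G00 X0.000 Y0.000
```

<svg xmlns="http://www.w3.org/2000/svg" width="208.392mm" height="151.880mm" viewBox="0 0 208.392 151.880">
  <polyline points="56.122,33.425 77.033,46.687 133.769,63.967 174.296,72.910" fill="none" stroke="#ff0000"/>
  <polyline points="122.332,144.540 128.032,99.679 55.738,39.263 201.001,54.966" fill="none" stroke="#ff0000"/>
  <polygon points="91.696,102.076 99.763,102.300 171.990,25.773 54.171,146.042 36.087,100.929 88.179,34.246" fill="none" stroke="#ff0000"/>
  <polyline points="32.354,53.976 96.538,45.411 146.226,35.867 181.417,25.344" fill="none" stroke="#ff0000"/>
</svg>

y_svg = 151.880 − y_m. Every run uses S417, so all elements get stroke `#ff0000` (score).

[1] open run; points: 56.122,33.425 77.033,46.687 133.769,63.967 174.296,72.910

[2] open run; points: 122.332,144.540 128.032,99.679 55.738,39.263 201.001,54.966

[3] closed run; points: 91.696,102.076 99.763,102.300 171.990,25.773 54.171,146.042 36.087,100.929 88.179,34.246

[4] open run; points: 32.354,53.976 96.538,45.411 146.226,35.867 181.417,25.344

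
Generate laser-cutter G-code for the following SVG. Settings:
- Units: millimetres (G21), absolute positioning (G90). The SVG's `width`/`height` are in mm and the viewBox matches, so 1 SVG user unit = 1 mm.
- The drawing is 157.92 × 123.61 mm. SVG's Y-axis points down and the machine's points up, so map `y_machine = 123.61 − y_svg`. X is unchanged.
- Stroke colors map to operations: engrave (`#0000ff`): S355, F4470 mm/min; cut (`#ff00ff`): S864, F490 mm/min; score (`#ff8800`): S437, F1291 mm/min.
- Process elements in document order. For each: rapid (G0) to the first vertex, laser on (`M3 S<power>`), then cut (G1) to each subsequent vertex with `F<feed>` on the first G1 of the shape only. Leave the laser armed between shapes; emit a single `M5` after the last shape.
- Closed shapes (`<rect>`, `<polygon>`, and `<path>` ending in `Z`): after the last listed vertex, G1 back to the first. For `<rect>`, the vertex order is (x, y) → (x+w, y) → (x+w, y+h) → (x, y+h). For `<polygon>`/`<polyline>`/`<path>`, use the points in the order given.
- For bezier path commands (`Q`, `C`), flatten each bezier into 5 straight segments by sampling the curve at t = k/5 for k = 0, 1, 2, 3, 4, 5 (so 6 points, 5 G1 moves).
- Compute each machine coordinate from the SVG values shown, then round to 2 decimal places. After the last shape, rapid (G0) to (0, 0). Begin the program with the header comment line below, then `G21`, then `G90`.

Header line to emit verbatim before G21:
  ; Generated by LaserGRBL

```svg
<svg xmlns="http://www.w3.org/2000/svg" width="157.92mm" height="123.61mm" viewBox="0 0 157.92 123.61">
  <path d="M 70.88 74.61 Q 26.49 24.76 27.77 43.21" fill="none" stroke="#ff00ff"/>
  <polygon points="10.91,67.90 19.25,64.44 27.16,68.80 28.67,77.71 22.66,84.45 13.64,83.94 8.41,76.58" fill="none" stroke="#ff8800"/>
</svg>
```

1 u = 1 mm; y_m = 123.61 − y.

[1] `<path>` quadratic bezier, #ff00ff→cut S864 F490: (70.88,49.00) → (54.95,66.21) → (42.68,77.95) → (34.05,84.23) → (29.08,85.05) → (27.77,80.40)

[2] `<polygon>` regular polygon, #ff8800→score S437 F1291: (10.91,55.71) → (19.25,59.17) → (27.16,54.81) → (28.67,45.90) → (22.66,39.16) → (13.64,39.67) → (8.41,47.03) → (10.91,55.71) (closed)

; Generated by LaserGRBL
G21
G90
G0 X70.88 Y49.00
M3 S864
G1 X54.95 Y66.21 F490
G1 X42.68 Y77.95
G1 X34.05 Y84.23
G1 X29.08 Y85.05
G1 X27.77 Y80.40
G0 X10.91 Y55.71
M3 S437
G1 X19.25 Y59.17 F1291
G1 X27.16 Y54.81
G1 X28.67 Y45.90
G1 X22.66 Y39.16
G1 X13.64 Y39.67
G1 X8.41 Y47.03
G1 X10.91 Y55.71
M5
G0 X0.00 Y0.00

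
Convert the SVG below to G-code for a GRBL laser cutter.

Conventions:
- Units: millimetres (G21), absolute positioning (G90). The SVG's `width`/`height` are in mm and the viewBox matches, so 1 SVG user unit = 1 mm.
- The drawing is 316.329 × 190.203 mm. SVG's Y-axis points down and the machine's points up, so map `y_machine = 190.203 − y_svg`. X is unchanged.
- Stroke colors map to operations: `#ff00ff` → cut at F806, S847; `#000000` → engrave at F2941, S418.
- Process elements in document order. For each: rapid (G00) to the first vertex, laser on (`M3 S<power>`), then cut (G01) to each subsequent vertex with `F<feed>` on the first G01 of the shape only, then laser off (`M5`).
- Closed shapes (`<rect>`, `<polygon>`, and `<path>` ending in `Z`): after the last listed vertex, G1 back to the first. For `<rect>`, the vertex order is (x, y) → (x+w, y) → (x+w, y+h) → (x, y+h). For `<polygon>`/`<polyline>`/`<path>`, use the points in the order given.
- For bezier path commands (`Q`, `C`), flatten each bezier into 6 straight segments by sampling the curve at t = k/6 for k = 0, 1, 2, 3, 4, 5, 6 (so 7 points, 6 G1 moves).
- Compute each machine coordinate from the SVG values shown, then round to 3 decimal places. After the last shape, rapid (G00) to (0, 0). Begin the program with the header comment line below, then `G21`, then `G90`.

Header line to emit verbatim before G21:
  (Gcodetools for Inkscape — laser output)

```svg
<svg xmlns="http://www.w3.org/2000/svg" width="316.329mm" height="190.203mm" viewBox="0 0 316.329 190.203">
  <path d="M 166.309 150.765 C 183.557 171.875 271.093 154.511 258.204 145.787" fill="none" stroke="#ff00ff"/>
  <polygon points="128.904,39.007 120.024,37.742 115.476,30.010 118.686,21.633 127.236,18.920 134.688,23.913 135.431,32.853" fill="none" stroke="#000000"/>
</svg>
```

1 u = 1 mm; y_m = 190.203 − y.

[1] `<path>` cubic bezier, #ff00ff→cut S847 F806: (166.309,39.438) → (180.000,31.871) → (200.664,29.408) → (223.558,30.739) → (243.941,34.557) → (257.070,39.552) → (258.204,44.416)

[2] `<polygon>` regular polygon, #000000→engrave S418 F2941: (128.904,151.196) → (120.024,152.461) → (115.476,160.193) → (118.686,168.570) → (127.236,171.283) → (134.688,166.290) → (135.431,157.350) → (128.904,151.196) (closed)

(Gcodetools for Inkscape — laser output)
G21
G90
G00 X166.309 Y39.438
M3 S847
G01 X180.000 Y31.871 F806
G01 X200.664 Y29.408
G01 X223.558 Y30.739
G01 X243.941 Y34.557
G01 X257.070 Y39.552
G01 X258.204 Y44.416
M5
G00 X128.904 Y151.196
M3 S418
G01 X120.024 Y152.461 F2941
G01 X115.476 Y160.193
G01 X118.686 Y168.570
G01 X127.236 Y171.283
G01 X134.688 Y166.290
G01 X135.431 Y157.350
G01 X128.904 Y151.196
M5
G00 X0.000 Y0.000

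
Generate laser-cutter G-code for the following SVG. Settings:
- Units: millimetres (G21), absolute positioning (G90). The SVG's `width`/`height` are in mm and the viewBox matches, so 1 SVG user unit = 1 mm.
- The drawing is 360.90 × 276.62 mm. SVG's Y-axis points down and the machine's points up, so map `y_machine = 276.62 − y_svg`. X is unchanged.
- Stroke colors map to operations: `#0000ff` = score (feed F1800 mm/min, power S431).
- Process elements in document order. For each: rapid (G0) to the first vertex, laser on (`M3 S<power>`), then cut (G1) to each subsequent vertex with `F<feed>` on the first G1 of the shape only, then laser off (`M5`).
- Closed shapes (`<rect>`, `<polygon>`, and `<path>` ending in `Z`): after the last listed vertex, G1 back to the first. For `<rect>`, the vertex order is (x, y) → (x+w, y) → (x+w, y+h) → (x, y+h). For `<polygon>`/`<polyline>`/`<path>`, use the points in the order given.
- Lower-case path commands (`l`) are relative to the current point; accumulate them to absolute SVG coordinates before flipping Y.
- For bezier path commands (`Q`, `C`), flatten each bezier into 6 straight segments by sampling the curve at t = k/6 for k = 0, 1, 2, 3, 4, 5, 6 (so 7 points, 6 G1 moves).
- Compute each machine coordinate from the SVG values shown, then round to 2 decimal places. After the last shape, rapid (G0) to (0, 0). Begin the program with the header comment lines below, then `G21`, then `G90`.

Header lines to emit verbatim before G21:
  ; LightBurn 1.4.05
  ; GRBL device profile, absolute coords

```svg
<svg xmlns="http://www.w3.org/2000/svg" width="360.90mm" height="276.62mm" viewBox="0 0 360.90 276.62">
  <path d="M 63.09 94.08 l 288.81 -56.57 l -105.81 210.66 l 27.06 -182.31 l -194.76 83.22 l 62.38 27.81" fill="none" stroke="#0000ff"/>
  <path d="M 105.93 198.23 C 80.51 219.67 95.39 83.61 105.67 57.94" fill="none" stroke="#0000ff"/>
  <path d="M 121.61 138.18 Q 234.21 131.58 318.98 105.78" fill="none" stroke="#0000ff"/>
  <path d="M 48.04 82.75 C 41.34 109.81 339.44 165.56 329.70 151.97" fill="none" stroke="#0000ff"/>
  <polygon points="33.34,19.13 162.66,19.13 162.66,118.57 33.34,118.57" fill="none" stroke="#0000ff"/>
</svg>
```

; LightBurn 1.4.05
; GRBL device profile, absolute coords
G21
G90
G0 X63.09 Y182.54
M3 S431
G1 X351.90 Y239.11 F1800
G1 X246.09 Y28.45
G1 X273.15 Y210.76
G1 X78.39 Y127.54
G1 X140.77 Y99.73
M5
G0 X105.93 Y78.39
M3 S431
G1 X96.37 Y79.55 F1800
G1 X92.28 Y99.53
G1 X92.41 Y130.87
G1 X95.52 Y166.14
G1 X100.35 Y197.89
G1 X105.67 Y218.68
M5
G0 X121.61 Y138.44
M3 S431
G1 X158.37 Y141.17 F1800
G1 X193.58 Y144.97
G1 X227.25 Y149.84
G1 X259.37 Y155.77
G1 X289.95 Y162.77
G1 X318.98 Y170.84
M5
G0 X48.04 Y193.87
M3 S431
G1 X67.25 Y178.40 F1800
G1 X120.25 Y160.88
G1 X190.01 Y144.02
G1 X259.52 Y130.54
G1 X311.75 Y123.18
G1 X329.70 Y124.65
M5
G0 X33.34 Y257.49
M3 S431
G1 X162.66 Y257.49 F1800
G1 X162.66 Y158.05
G1 X33.34 Y158.05
G1 X33.34 Y257.49
M5
G0 X0.00 Y0.00

viewBox `0 0 360.90 276.62` with mm width/height → 1 unit = 1 mm. Flip: y_m = 276.62 − y_svg.

**Shape 1** — `<path>` open polyline, stroke `#0000ff` → score (S431, F1800). Machine vertices: (63.09,182.54) → (351.90,239.11) → (246.09,28.45) → (273.15,210.76) → (78.39,127.54) → (140.77,99.73). Open path.

**Shape 2** — `<path>` cubic bezier, stroke `#0000ff` → score (S431, F1800). Control points (SVG): P0=(105.93,198.23), P1=(80.51,219.67), P2=(95.39,83.61), P3=(105.67,57.94); sampled at t=k/6. Machine vertices: (105.93,78.39) → (96.37,79.55) → (92.28,99.53) → (92.41,130.87) → (95.52,166.14) → (100.35,197.89) → (105.67,218.68). Open path.

**Shape 3** — `<path>` quadratic bezier, stroke `#0000ff` → score (S431, F1800). Control points (SVG): P0=(121.61,138.18), P1=(234.21,131.58), P2=(318.98,105.78); sampled at t=k/6. Machine vertices: (121.61,138.44) → (158.37,141.17) → (193.58,144.97) → (227.25,149.84) → (259.37,155.77) → (289.95,162.77) → (318.98,170.84). Open path.

**Shape 4** — `<path>` cubic bezier, stroke `#0000ff` → score (S431, F1800). Control points (SVG): P0=(48.04,82.75), P1=(41.34,109.81), P2=(339.44,165.56), P3=(329.70,151.97); sampled at t=k/6. Machine vertices: (48.04,193.87) → (67.25,178.40) → (120.25,160.88) → (190.01,144.02) → (259.52,130.54) → (311.75,123.18) → (329.70,124.65). Open path.

**Shape 5** — `<polygon>` rectangle, stroke `#0000ff` → score (S431, F1800). Machine vertices: (33.34,257.49) → (162.66,257.49) → (162.66,158.05) → (33.34,158.05) → (33.34,257.49). Closed: final G1 returns to the first vertex.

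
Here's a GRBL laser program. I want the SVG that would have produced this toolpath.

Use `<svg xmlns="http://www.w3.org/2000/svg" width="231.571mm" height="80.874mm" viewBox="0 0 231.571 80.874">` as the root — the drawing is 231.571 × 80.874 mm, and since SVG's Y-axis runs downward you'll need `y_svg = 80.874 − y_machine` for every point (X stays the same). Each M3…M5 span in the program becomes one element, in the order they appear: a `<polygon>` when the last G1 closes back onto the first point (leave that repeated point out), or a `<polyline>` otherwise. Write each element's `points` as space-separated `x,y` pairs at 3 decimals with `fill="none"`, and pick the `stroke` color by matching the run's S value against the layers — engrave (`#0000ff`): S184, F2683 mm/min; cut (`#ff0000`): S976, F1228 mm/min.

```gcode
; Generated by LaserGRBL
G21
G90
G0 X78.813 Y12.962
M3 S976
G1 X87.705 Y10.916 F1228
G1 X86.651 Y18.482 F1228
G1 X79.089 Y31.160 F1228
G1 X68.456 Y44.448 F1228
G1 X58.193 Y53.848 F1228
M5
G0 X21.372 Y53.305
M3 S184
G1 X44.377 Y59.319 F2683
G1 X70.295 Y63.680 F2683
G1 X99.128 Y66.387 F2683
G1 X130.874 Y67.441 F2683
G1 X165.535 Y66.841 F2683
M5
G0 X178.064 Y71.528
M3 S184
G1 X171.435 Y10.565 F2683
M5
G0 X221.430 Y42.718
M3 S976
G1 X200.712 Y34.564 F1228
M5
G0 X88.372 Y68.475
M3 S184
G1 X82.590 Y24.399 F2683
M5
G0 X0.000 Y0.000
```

<svg xmlns="http://www.w3.org/2000/svg" width="231.571mm" height="80.874mm" viewBox="0 0 231.571 80.874">
  <polyline points="78.813,67.912 87.705,69.958 86.651,62.392 79.089,49.714 68.456,36.426 58.193,27.026" fill="none" stroke="#ff0000"/>
  <polyline points="21.372,27.569 44.377,21.555 70.295,17.194 99.128,14.487 130.874,13.433 165.535,14.033" fill="none" stroke="#0000ff"/>
  <polyline points="178.064,9.346 171.435,70.309" fill="none" stroke="#0000ff"/>
  <polyline points="221.430,38.156 200.712,46.310" fill="none" stroke="#ff0000"/>
  <polyline points="88.372,12.399 82.590,56.475" fill="none" stroke="#0000ff"/>
</svg>

Each laser-on run becomes one SVG element. Flip Y back into SVG space with y_svg = 80.874 − y_machine.

Run 1: the run's S976 means `#ff0000` (cut). The run is open, so emit a `<polyline>` with points (Y-flipped): 78.813,67.912 87.705,69.958 86.651,62.392 79.089,49.714 68.456,36.426 58.193,27.026.

Run 2: S184 ⇒ engrave layer `#0000ff`. The run is open, so emit a `<polyline>` with points (Y-flipped): 21.372,27.569 44.377,21.555 70.295,17.194 99.128,14.487 130.874,13.433 165.535,14.033.

Run 3: power S184 maps to stroke `#0000ff` (engrave). The run is open, so emit a `<polyline>` with points (Y-flipped): 178.064,9.346 171.435,70.309.

Run 4: the run's S976 means `#ff0000` (cut). The run is open, so emit a `<polyline>` with points (Y-flipped): 221.430,38.156 200.712,46.310.

Run 5: power S184 maps to stroke `#0000ff` (engrave). The run is open, so emit a `<polyline>` with points (Y-flipped): 88.372,12.399 82.590,56.475.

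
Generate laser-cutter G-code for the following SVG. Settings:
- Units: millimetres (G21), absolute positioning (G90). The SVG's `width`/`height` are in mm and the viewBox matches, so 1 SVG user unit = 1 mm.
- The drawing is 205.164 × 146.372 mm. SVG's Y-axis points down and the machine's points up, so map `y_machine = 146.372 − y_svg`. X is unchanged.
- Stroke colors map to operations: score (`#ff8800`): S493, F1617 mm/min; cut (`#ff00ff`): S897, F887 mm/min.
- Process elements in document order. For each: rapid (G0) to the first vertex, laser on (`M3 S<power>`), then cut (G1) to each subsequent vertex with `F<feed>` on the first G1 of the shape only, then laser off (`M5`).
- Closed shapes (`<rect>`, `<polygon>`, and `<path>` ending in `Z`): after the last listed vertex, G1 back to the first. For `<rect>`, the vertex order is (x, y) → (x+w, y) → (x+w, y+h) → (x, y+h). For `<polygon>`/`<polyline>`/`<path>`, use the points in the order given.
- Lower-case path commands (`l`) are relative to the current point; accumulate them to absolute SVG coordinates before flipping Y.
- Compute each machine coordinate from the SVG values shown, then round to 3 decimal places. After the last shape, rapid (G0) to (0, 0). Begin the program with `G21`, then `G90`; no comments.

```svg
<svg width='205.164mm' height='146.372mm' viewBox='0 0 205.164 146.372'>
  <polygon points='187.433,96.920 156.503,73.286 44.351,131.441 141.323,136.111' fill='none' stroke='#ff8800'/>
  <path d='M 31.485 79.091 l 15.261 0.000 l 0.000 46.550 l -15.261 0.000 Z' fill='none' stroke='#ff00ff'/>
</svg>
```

1 u = 1 mm; y_m = 146.372 − y.

[1] `<polygon>` closed polygon, #ff8800→score S493 F1617: (187.433,49.452) → (156.503,73.086) → (44.351,14.931) → (141.323,10.261) → (187.433,49.452) (closed)

[2] `<path>` rectangle, #ff00ff→cut S897 F887: (31.485,67.281) → (46.746,67.281) → (46.746,20.731) → (31.485,20.731) → (31.485,67.281) (closed)

G21
G90
G0 X187.433 Y49.452
M3 S493
G1 X156.503 Y73.086 F1617
G1 X44.351 Y14.931
G1 X141.323 Y10.261
G1 X187.433 Y49.452
M5
G0 X31.485 Y67.281
M3 S897
G1 X46.746 Y67.281 F887
G1 X46.746 Y20.731
G1 X31.485 Y20.731
G1 X31.485 Y67.281
M5
G0 X0.000 Y0.000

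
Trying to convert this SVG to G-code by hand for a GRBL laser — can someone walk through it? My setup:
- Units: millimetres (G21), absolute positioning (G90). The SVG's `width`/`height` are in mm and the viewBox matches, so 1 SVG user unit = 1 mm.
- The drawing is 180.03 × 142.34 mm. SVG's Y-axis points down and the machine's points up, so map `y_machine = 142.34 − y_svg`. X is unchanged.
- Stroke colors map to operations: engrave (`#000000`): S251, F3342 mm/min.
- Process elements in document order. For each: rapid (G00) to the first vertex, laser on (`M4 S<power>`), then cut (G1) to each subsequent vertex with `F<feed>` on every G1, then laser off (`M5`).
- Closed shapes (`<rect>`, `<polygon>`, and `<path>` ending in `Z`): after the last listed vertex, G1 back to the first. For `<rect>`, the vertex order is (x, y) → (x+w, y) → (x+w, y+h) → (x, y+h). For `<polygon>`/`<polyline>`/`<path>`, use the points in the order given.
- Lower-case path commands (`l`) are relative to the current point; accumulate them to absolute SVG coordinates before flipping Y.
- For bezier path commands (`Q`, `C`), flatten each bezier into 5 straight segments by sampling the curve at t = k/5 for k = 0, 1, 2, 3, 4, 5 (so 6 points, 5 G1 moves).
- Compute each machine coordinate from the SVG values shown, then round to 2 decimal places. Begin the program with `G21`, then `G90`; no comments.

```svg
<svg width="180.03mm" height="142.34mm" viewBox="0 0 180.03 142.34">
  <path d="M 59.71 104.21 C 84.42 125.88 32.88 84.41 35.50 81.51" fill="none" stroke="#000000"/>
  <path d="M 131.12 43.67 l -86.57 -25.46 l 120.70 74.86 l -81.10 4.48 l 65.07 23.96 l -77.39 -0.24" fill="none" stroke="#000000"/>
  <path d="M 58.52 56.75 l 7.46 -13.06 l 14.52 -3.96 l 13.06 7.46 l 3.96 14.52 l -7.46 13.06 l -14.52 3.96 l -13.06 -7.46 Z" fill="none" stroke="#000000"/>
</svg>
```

G21
G90
G00 X59.71 Y38.13
M4 S251
G1 X66.43 Y31.89 F3342
G1 X61.11 Y35.92 F3342
G1 X50.01 Y45.35 F3342
G1 X39.38 Y55.28 F3342
G1 X35.50 Y60.83 F3342
M5
G00 X131.12 Y98.67
M4 S251
G1 X44.55 Y124.13 F3342
G1 X165.25 Y49.27 F3342
G1 X84.15 Y44.79 F3342
G1 X149.22 Y20.83 F3342
G1 X71.83 Y21.07 F3342
M5
G00 X58.52 Y85.59
M4 S251
G1 X65.98 Y98.65 F3342
G1 X80.50 Y102.61 F3342
G1 X93.56 Y95.15 F3342
G1 X97.52 Y80.63 F3342
G1 X90.06 Y67.57 F3342
G1 X75.54 Y63.61 F3342
G1 X62.48 Y71.07 F3342
G1 X58.52 Y85.59 F3342
M5

Since the viewBox matches the mm dimensions, user units are millimetres directly. The only transform is the Y-flip y_m = 142.34 − y_svg.

Shape 1 is a cubic bezier drawn with `<path>`. Its stroke #000000 means engrave at S251, F3342. After flipping Y the toolpath is (59.71,38.13) → (66.43,31.89) → (61.11,35.92) → (50.01,45.35) → (39.38,55.28) → (35.50,60.83).

Shape 2 is a open polyline drawn with `<path>`. Its stroke #000000 means engrave at S251, F3342. After flipping Y the toolpath is (131.12,98.67) → (44.55,124.13) → (165.25,49.27) → (84.15,44.79) → (149.22,20.83) → (71.83,21.07).

Shape 3 is a regular polygon drawn with `<path>`. Its stroke #000000 means engrave at S251, F3342. After flipping Y the toolpath is (58.52,85.59) → (65.98,98.65) → (80.50,102.61) → (93.56,95.15) → (97.52,80.63) → (90.06,67.57) → (75.54,63.61) → (62.48,71.07) → (58.52,85.59), returning to the start.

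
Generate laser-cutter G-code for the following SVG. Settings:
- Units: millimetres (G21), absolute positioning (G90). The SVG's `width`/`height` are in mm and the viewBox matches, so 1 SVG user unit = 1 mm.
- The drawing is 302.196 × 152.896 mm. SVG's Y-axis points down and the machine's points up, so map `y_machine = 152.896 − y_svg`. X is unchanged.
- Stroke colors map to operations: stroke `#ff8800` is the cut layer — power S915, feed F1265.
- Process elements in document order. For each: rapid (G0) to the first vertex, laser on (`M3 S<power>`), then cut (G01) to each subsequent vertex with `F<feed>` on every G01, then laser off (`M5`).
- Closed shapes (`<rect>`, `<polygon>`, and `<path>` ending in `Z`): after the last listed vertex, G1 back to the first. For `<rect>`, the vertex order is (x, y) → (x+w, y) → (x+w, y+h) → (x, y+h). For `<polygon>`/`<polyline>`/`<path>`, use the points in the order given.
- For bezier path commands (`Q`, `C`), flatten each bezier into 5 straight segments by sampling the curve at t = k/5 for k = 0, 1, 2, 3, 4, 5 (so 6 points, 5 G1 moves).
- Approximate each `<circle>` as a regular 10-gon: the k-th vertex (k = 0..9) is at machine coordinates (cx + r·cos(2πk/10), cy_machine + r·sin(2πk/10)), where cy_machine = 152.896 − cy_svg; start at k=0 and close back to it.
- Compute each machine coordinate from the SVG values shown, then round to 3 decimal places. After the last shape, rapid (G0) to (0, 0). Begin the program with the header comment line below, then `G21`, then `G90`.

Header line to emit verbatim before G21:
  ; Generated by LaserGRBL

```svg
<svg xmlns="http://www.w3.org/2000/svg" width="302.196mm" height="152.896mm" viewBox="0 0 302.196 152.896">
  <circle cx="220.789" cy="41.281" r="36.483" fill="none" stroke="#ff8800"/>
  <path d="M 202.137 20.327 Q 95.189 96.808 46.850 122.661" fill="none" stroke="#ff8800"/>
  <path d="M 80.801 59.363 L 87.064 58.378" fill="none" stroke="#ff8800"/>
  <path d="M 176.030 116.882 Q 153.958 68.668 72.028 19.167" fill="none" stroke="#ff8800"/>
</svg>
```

viewBox `0 0 302.196 152.896` with mm width/height → 1 unit = 1 mm. Flip: y_m = 152.896 − y_svg.

**Shape 1** — `<circle>` circle, stroke `#ff8800` → cut (S915, F1265). Machine vertices: (257.272,111.615) → (250.304,133.059) → (232.063,146.312) → (209.515,146.312) → (191.274,133.059) → (184.306,111.615) → (191.274,90.171) → (209.515,76.918) → (232.063,76.918) → (250.304,90.171) → (257.272,111.615). Closed: final G1 returns to the first vertex.

**Shape 2** — `<path>` quadratic bezier, stroke `#ff8800` → cut (S915, F1265). Control points (SVG): P0=(202.137,20.327), P1=(95.189,96.808), P2=(46.850,122.661); sampled at t=k/5. Machine vertices: (202.137,132.569) → (161.702,104.002) → (125.956,79.485) → (94.899,59.018) → (68.530,42.601) → (46.850,30.235). Open path.

**Shape 3** — `<path>` line segment, stroke `#ff8800` → cut (S915, F1265). Machine vertices: (80.801,93.533) → (87.064,94.518). Open path.

**Shape 4** — `<path>` quadratic bezier, stroke `#ff8800` → cut (S915, F1265). Control points (SVG): P0=(176.030,116.882), P1=(153.958,68.668), P2=(72.028,19.167); sampled at t=k/5. Machine vertices: (176.030,36.014) → (164.807,55.351) → (148.795,74.791) → (127.995,94.334) → (102.406,113.980) → (72.028,133.729). Open path.

; Generated by LaserGRBL
G21
G90
G0 X257.272 Y111.615
M3 S915
G01 X250.304 Y133.059 F1265
G01 X232.063 Y146.312 F1265
G01 X209.515 Y146.312 F1265
G01 X191.274 Y133.059 F1265
G01 X184.306 Y111.615 F1265
G01 X191.274 Y90.171 F1265
G01 X209.515 Y76.918 F1265
G01 X232.063 Y76.918 F1265
G01 X250.304 Y90.171 F1265
G01 X257.272 Y111.615 F1265
M5
G0 X202.137 Y132.569
M3 S915
G01 X161.702 Y104.002 F1265
G01 X125.956 Y79.485 F1265
G01 X94.899 Y59.018 F1265
G01 X68.530 Y42.601 F1265
G01 X46.850 Y30.235 F1265
M5
G0 X80.801 Y93.533
M3 S915
G01 X87.064 Y94.518 F1265
M5
G0 X176.030 Y36.014
M3 S915
G01 X164.807 Y55.351 F1265
G01 X148.795 Y74.791 F1265
G01 X127.995 Y94.334 F1265
G01 X102.406 Y113.980 F1265
G01 X72.028 Y133.729 F1265
M5
G0 X0.000 Y0.000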